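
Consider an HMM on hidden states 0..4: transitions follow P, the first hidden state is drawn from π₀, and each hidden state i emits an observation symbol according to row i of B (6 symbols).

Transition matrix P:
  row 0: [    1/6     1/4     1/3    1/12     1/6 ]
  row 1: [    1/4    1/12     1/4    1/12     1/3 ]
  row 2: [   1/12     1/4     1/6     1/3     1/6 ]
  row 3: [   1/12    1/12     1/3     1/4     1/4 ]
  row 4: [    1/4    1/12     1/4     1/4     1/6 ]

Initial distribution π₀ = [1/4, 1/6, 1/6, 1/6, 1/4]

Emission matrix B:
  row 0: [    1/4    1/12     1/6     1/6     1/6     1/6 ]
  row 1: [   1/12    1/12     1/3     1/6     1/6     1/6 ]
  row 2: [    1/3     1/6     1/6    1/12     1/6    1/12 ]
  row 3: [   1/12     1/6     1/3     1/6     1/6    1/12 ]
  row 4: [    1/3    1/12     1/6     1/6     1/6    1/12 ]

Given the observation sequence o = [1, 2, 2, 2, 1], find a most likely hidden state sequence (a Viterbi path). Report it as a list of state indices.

path = [2, 3, 3, 3, 2]

t=0: δ = [2.083e-02, 1.389e-02, 2.778e-02, 2.778e-02, 2.083e-02]  (obs o_0=1)
t=1: δ = [8.681e-04, 2.315e-03, 1.543e-03, 3.086e-03, 1.157e-03]  ψ = [4, 2, 3, 2, 3]  (obs o_1=2)
t=2: δ = [9.645e-05, 1.286e-04, 1.715e-04, 2.572e-04, 1.286e-04]  ψ = [1, 2, 3, 3, 1]  (obs o_2=2)
t=3: δ = [5.358e-06, 1.429e-05, 1.429e-05, 2.143e-05, 1.072e-05]  ψ = [1, 2, 3, 3, 3]  (obs o_3=2)
t=4: δ = [2.977e-07, 2.977e-07, 1.191e-06, 8.931e-07, 4.465e-07]  ψ = [1, 2, 3, 3, 3]  (obs o_4=1)
backtrack: best end state = 2; path = [2, 3, 3, 3, 2]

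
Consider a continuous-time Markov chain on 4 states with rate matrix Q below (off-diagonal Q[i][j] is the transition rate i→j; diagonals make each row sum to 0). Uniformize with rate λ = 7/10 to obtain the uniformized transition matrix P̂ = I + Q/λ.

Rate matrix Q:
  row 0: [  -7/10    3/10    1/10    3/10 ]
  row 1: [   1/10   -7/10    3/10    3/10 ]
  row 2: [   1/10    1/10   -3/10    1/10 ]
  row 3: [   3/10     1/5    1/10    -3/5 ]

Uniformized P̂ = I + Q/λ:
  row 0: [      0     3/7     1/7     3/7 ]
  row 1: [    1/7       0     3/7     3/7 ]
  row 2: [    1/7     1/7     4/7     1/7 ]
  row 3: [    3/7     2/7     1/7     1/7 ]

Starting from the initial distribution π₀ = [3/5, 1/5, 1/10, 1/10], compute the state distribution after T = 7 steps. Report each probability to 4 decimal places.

π = [0.1890, 0.2042, 0.3519, 0.2550]

t=0: π = [0.6000, 0.2000, 0.1000, 0.1000]
t=1: π = [0.0857, 0.3000, 0.2429, 0.3714]
t=2: π = [0.2367, 0.1776, 0.3327, 0.2531]
t=3: π = [0.1813, 0.2213, 0.3362, 0.2612]
t=4: π = [0.1916, 0.2004, 0.3501, 0.2579]
t=5: π = [0.1892, 0.2058, 0.3502, 0.2548]
t=6: π = [0.1886, 0.2039, 0.3517, 0.2557]
t=7: π = [0.1890, 0.2042, 0.3519, 0.2550]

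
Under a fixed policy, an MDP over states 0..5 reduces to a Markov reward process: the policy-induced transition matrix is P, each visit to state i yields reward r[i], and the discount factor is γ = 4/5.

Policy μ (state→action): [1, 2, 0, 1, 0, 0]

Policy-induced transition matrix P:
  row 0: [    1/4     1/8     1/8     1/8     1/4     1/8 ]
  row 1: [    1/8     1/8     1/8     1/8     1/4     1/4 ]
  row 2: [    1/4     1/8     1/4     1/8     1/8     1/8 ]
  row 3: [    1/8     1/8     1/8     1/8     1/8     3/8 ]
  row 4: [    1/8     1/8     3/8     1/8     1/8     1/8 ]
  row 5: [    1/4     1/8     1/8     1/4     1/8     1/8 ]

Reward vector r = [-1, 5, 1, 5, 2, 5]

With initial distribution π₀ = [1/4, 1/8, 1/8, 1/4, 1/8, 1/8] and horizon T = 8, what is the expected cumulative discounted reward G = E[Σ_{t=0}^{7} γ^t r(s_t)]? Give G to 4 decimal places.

G = 10.8421

t=0: π = [0.2500, 0.1250, 0.1250, 0.2500, 0.1250, 0.1250], E[r] = 2.6250, γ^t·E[r] = 2.625000, running G = 2.625000
t=1: π = [0.1875, 0.1250, 0.1719, 0.1406, 0.1719, 0.2031], E[r] = 2.6719, γ^t·E[r] = 2.137500, running G = 4.762500
t=2: π = [0.1953, 0.1250, 0.1895, 0.1504, 0.1641, 0.1758], E[r] = 2.5781, γ^t·E[r] = 1.650000, running G = 6.412500
t=3: π = [0.1951, 0.1250, 0.1897, 0.1470, 0.1650, 0.1782], E[r] = 2.5757, γ^t·E[r] = 1.318750, running G = 7.731250
t=4: π = [0.1954, 0.1250, 0.1900, 0.1473, 0.1650, 0.1774], E[r] = 2.5728, γ^t·E[r] = 1.053838, running G = 8.785088
t=5: π = [0.1953, 0.1250, 0.1900, 0.1472, 0.1650, 0.1774], E[r] = 2.5728, γ^t·E[r] = 0.843065, running G = 9.628153
t=6: π = [0.1953, 0.1250, 0.1900, 0.1472, 0.1650, 0.1774], E[r] = 2.5727, γ^t·E[r] = 0.674428, running G = 10.302581
t=7: π = [0.1953, 0.1250, 0.1900, 0.1472, 0.1650, 0.1774], E[r] = 2.5727, γ^t·E[r] = 0.539542, running G = 10.842123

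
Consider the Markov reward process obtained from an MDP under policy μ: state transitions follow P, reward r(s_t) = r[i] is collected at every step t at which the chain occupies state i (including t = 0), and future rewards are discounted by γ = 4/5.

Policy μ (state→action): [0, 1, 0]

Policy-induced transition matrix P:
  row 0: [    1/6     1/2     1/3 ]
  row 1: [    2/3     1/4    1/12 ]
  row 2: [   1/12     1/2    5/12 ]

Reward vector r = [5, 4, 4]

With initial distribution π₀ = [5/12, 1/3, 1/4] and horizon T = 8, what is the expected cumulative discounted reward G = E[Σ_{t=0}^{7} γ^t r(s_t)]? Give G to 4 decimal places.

G = 18.1306

t=0: π = [0.4167, 0.3333, 0.2500], E[r] = 4.4167, γ^t·E[r] = 4.416667, running G = 4.416667
t=1: π = [0.3125, 0.4167, 0.2708], E[r] = 4.3125, γ^t·E[r] = 3.450000, running G = 7.866667
t=2: π = [0.3524, 0.3958, 0.2517], E[r] = 4.3524, γ^t·E[r] = 2.785556, running G = 10.652222
t=3: π = [0.3436, 0.4010, 0.2554], E[r] = 4.3436, γ^t·E[r] = 2.223926, running G = 12.876148
t=4: π = [0.3459, 0.3997, 0.2544], E[r] = 4.3459, γ^t·E[r] = 1.780084, running G = 14.656232
t=5: π = [0.3453, 0.4001, 0.2546], E[r] = 4.3453, γ^t·E[r] = 1.423881, running G = 16.080113
t=6: π = [0.3455, 0.4000, 0.2545], E[r] = 4.3455, γ^t·E[r] = 1.139142, running G = 17.219256
t=7: π = [0.3454, 0.4000, 0.2545], E[r] = 4.3454, γ^t·E[r] = 0.911306, running G = 18.130562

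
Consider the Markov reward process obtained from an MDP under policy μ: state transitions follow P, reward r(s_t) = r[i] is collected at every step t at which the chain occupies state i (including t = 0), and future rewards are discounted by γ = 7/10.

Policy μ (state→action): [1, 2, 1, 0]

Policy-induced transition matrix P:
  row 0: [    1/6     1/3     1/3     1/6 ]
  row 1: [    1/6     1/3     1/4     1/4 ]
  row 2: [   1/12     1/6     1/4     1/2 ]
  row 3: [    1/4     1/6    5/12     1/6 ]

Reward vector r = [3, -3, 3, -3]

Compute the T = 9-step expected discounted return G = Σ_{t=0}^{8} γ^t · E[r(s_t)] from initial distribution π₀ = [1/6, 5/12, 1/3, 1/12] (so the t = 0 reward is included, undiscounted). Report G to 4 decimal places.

t=0: π = [0.1667, 0.4167, 0.3333, 0.0833], E[r] = 0.0000, γ^t·E[r] = 0.000000, running G = 0.000000
t=1: π = [0.1458, 0.2639, 0.2778, 0.3125], E[r] = -0.4583, γ^t·E[r] = -0.320833, running G = -0.320833
t=2: π = [0.1696, 0.2350, 0.3142, 0.2813], E[r] = -0.0972, γ^t·E[r] = -0.047639, running G = -0.368472
t=3: π = [0.1639, 0.2341, 0.3110, 0.2910], E[r] = -0.1505, γ^t·E[r] = -0.051609, running G = -0.420081
t=4: π = [0.1650, 0.2330, 0.3122, 0.2898], E[r] = -0.1371, γ^t·E[r] = -0.032907, running G = -0.452988
t=5: π = [0.1648, 0.2330, 0.3121, 0.2901], E[r] = -0.1388, γ^t·E[r] = -0.023331, running G = -0.476319
t=6: π = [0.1648, 0.2330, 0.3121, 0.2901], E[r] = -0.1384, γ^t·E[r] = -0.016285, running G = -0.492604
t=7: π = [0.1648, 0.2330, 0.3121, 0.2901], E[r] = -0.1385, γ^t·E[r] = -0.011404, running G = -0.504008
t=8: π = [0.1648, 0.2330, 0.3121, 0.2901], E[r] = -0.1385, γ^t·E[r] = -0.007982, running G = -0.511990

G = -0.5120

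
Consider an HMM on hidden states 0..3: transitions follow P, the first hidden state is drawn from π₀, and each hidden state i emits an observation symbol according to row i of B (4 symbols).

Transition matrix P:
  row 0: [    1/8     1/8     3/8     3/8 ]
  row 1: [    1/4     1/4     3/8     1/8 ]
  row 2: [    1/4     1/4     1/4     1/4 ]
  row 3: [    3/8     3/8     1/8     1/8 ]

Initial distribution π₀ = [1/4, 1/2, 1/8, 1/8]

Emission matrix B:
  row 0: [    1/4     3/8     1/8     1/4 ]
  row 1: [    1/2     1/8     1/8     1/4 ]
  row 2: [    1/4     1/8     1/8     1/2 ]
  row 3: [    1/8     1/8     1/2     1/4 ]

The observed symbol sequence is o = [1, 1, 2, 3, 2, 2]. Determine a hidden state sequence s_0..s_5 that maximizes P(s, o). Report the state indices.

path = [1, 0, 3, 0, 3, 3]

t=0: δ = [9.375e-02, 6.250e-02, 1.562e-02, 1.562e-02]  (obs o_0=1)
t=1: δ = [5.859e-03, 1.953e-03, 4.395e-03, 4.395e-03]  ψ = [1, 1, 0, 0]  (obs o_1=1)
t=2: δ = [2.060e-04, 2.060e-04, 2.747e-04, 1.099e-03]  ψ = [3, 3, 0, 0]  (obs o_2=2)
t=3: δ = [1.030e-04, 1.030e-04, 6.866e-05, 3.433e-05]  ψ = [3, 3, 3, 3]  (obs o_3=3)
t=4: δ = [3.219e-06, 3.219e-06, 4.828e-06, 1.931e-05]  ψ = [1, 1, 0, 0]  (obs o_4=2)
t=5: δ = [9.052e-07, 9.052e-07, 3.017e-07, 1.207e-06]  ψ = [3, 3, 3, 3]  (obs o_5=2)
backtrack: best end state = 3; path = [1, 0, 3, 0, 3, 3]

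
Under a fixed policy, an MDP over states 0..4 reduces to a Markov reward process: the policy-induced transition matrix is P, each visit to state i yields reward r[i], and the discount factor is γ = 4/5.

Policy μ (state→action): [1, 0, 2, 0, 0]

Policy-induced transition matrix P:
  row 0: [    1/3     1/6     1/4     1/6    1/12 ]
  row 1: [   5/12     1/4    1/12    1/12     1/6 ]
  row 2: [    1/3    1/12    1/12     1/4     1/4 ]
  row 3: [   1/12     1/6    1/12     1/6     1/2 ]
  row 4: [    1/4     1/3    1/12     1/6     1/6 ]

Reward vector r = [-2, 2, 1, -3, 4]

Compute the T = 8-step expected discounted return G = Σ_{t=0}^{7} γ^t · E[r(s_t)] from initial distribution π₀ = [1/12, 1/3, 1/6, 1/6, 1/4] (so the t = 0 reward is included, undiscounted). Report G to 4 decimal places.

G = 2.2079

t=0: π = [0.0833, 0.3333, 0.1667, 0.1667, 0.2500], E[r] = 1.1667, γ^t·E[r] = 1.166667, running G = 1.166667
t=1: π = [0.2986, 0.2222, 0.0972, 0.1528, 0.2292], E[r] = 0.4028, γ^t·E[r] = 0.322222, running G = 1.488889
t=2: π = [0.2946, 0.2153, 0.1331, 0.1563, 0.2008], E[r] = 0.3090, γ^t·E[r] = 0.197778, running G = 1.686667
t=3: π = [0.2955, 0.2070, 0.1324, 0.1598, 0.2053], E[r] = 0.2972, γ^t·E[r] = 0.152148, running G = 1.838815
t=4: π = [0.2935, 0.2071, 0.1326, 0.1605, 0.2064], E[r] = 0.3038, γ^t·E[r] = 0.124428, running G = 1.963243
t=5: π = [0.2933, 0.2073, 0.1323, 0.1605, 0.2067], E[r] = 0.3058, γ^t·E[r] = 0.100209, running G = 2.063452
t=6: π = [0.2933, 0.2074, 0.1322, 0.1604, 0.2067], E[r] = 0.3061, γ^t·E[r] = 0.080248, running G = 2.143700
t=7: π = [0.2933, 0.2074, 0.1322, 0.1604, 0.2067], E[r] = 0.3061, γ^t·E[r] = 0.064189, running G = 2.207889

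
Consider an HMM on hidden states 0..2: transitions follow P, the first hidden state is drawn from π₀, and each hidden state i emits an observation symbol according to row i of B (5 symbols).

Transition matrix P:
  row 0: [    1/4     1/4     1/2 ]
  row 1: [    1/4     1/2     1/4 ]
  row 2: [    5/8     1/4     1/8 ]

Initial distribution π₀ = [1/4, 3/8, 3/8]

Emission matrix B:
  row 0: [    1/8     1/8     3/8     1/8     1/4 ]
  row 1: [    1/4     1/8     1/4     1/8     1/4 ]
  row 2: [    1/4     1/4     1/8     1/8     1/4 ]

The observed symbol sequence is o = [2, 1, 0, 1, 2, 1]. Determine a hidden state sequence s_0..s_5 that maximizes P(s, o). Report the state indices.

t=0: δ = [9.375e-02, 9.375e-02, 4.688e-02]  (obs o_0=2)
t=1: δ = [3.662e-03, 5.859e-03, 1.172e-02]  ψ = [2, 1, 0]  (obs o_1=1)
t=2: δ = [9.155e-04, 7.324e-04, 4.578e-04]  ψ = [2, 1, 0]  (obs o_2=0)
t=3: δ = [3.576e-05, 4.578e-05, 1.144e-04]  ψ = [2, 1, 0]  (obs o_3=1)
t=4: δ = [2.682e-05, 7.153e-06, 2.235e-06]  ψ = [2, 2, 0]  (obs o_4=2)
t=5: δ = [8.382e-07, 8.382e-07, 3.353e-06]  ψ = [0, 0, 0]  (obs o_5=1)
backtrack: best end state = 2; path = [0, 2, 0, 2, 0, 2]

path = [0, 2, 0, 2, 0, 2]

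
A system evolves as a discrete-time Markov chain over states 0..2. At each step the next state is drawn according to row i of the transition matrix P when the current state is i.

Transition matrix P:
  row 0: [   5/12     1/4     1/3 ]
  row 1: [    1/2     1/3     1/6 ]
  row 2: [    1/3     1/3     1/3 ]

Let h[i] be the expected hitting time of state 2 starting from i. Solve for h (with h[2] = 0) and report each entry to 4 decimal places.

First-step conditioning: h[2] = 0; for i ≠ 2, h[i] = 1 + Σ_k P[i][k]·h[k].
  h[0] = 1 + 5/12·h[0] + 1/4·h[1]
  h[1] = 1 + 1/2·h[0] + 1/3·h[1]
Solving the 2×2 linear system over states ≠ 2 gives exactly h = [66/19, 78/19, 0] (h[2] = 0 is the target).

h = [3.4737, 4.1053, 0.0000]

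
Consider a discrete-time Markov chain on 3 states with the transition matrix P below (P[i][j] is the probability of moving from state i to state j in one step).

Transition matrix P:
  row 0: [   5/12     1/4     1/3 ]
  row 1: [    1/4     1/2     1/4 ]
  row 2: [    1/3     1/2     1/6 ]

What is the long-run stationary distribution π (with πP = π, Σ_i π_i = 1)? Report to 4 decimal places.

π = [0.3256, 0.4186, 0.2558]

Balance equations π_j = Σ_i π_i·P[i][j]:
  π_0 = 5/12·π_0 + 1/4·π_1 + 1/3·π_2
  π_1 = 1/4·π_0 + 1/2·π_1 + 1/2·π_2
  normalize: π_0 + π_1 + π_2 = 1
Solving the linear system gives exactly π = [14/43, 18/43, 11/43].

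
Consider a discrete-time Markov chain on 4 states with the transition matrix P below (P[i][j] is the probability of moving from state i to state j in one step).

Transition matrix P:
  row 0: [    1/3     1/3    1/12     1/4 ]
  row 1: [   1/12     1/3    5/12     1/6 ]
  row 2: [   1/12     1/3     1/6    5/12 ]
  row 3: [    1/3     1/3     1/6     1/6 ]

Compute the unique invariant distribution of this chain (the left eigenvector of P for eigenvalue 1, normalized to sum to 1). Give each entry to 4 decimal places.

Balance equations π_j = Σ_i π_i·P[i][j]:
  π_0 = 1/3·π_0 + 1/12·π_1 + 1/12·π_2 + 1/3·π_3
  π_1 = 1/3·π_0 + 1/3·π_1 + 1/3·π_2 + 1/3·π_3
  π_2 = 1/12·π_0 + 5/12·π_1 + 1/6·π_2 + 1/6·π_3
  normalize: π_0 + π_1 + π_2 + π_3 = 1
Solving the linear system gives exactly π = [9/47, 1/3, 11/47, 34/141].

π = [0.1915, 0.3333, 0.2340, 0.2411]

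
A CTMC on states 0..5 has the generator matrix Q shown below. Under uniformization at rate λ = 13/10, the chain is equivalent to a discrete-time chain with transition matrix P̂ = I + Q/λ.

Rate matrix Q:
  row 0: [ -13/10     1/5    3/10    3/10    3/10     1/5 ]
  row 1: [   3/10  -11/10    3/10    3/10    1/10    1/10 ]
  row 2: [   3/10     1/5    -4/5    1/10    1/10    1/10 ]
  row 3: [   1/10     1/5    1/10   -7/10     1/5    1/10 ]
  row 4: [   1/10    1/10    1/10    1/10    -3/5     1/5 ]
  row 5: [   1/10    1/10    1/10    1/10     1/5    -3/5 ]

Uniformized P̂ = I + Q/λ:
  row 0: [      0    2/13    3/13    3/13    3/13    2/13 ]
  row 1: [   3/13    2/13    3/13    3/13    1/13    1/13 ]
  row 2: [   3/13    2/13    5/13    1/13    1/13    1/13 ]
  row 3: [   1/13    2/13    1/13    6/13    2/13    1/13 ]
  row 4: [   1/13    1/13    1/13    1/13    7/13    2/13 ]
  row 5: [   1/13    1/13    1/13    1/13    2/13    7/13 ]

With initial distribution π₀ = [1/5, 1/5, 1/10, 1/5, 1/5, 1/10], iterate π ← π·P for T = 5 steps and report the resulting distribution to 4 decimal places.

π = [0.1123, 0.1219, 0.1635, 0.1846, 0.2280, 0.1896]

t=0: π = [0.2000, 0.2000, 0.1000, 0.2000, 0.2000, 0.1000]
t=1: π = [0.1077, 0.1308, 0.1692, 0.2154, 0.2231, 0.1538]
t=2: π = [0.1148, 0.1249, 0.1657, 0.1964, 0.2249, 0.1734]
t=3: π = [0.1128, 0.1232, 0.1648, 0.1893, 0.2268, 0.1831]
t=4: π = [0.1126, 0.1223, 0.1639, 0.1861, 0.2276, 0.1875]
t=5: π = [0.1123, 0.1219, 0.1635, 0.1846, 0.2280, 0.1896]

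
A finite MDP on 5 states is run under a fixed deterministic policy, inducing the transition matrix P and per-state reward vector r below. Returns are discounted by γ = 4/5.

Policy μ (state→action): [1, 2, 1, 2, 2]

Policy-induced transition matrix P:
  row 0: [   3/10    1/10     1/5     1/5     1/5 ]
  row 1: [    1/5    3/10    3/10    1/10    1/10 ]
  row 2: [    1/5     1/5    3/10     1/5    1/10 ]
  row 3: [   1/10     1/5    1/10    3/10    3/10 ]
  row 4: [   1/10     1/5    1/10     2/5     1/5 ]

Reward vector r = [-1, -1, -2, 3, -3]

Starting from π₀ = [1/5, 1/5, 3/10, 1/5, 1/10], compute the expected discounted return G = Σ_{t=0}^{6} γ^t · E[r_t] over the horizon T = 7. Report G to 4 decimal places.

t=0: π = [0.2000, 0.2000, 0.3000, 0.2000, 0.1000], E[r] = -0.7000, γ^t·E[r] = -0.700000, running G = -0.700000
t=1: π = [0.1900, 0.2000, 0.2200, 0.2200, 0.1700], E[r] = -0.6800, γ^t·E[r] = -0.544000, running G = -1.244000
t=2: π = [0.1800, 0.2010, 0.2030, 0.2360, 0.1800], E[r] = -0.6190, γ^t·E[r] = -0.396160, running G = -1.640160
t=3: π = [0.1764, 0.2021, 0.1988, 0.2395, 0.1832], E[r] = -0.6072, γ^t·E[r] = -0.310886, running G = -1.951046
t=4: π = [0.1754, 0.2026, 0.1978, 0.2404, 0.1839], E[r] = -0.6040, γ^t·E[r] = -0.247407, running G = -2.198453
t=5: π = [0.1751, 0.2027, 0.1976, 0.2406, 0.1840], E[r] = -0.6034, γ^t·E[r] = -0.197722, running G = -2.396175
t=6: π = [0.1751, 0.2028, 0.1976, 0.2406, 0.1840], E[r] = -0.6033, γ^t·E[r] = -0.158149, running G = -2.554324

G = -2.5543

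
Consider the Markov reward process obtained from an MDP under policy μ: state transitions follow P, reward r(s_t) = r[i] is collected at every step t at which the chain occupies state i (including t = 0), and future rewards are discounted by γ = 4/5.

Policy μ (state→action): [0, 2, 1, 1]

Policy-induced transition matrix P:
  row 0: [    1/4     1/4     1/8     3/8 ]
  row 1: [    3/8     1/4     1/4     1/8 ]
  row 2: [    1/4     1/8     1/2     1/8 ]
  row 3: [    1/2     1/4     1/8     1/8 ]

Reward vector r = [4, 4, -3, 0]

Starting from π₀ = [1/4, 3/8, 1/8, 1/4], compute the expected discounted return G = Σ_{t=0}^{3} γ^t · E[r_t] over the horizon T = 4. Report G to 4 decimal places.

G = 5.2109

t=0: π = [0.2500, 0.3750, 0.1250, 0.2500], E[r] = 2.1250, γ^t·E[r] = 2.125000, running G = 2.125000
t=1: π = [0.3594, 0.2344, 0.2188, 0.1875], E[r] = 1.7188, γ^t·E[r] = 1.375000, running G = 3.500000
t=2: π = [0.3262, 0.2227, 0.2363, 0.2148], E[r] = 1.4863, γ^t·E[r] = 0.951250, running G = 4.451250
t=3: π = [0.3315, 0.2205, 0.2415, 0.2065], E[r] = 1.4836, γ^t·E[r] = 0.759625, running G = 5.210875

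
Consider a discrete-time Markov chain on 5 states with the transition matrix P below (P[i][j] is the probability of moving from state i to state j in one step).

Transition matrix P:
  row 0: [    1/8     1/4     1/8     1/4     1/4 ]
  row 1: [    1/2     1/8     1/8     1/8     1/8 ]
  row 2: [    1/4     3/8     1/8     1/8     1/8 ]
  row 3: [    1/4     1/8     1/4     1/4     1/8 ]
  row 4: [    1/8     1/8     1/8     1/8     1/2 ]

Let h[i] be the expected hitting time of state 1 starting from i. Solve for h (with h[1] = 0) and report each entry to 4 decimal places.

First-step conditioning: h[1] = 0; for i ≠ 1, h[i] = 1 + Σ_k P[i][k]·h[k].
  h[0] = 1 + 1/8·h[0] + 1/8·h[2] + 1/4·h[3] + 1/4·h[4]
  h[2] = 1 + 1/4·h[0] + 1/8·h[2] + 1/8·h[3] + 1/8·h[4]
  h[3] = 1 + 1/4·h[0] + 1/4·h[2] + 1/4·h[3] + 1/8·h[4]
  h[4] = 1 + 1/8·h[0] + 1/8·h[2] + 1/8·h[3] + 1/2·h[4]
Solving the 4×4 linear system over states ≠ 1 gives exactly h = [1016/213, 0, 2576/639, 368/71, 3512/639] (h[1] = 0 is the target).

h = [4.7700, 0.0000, 4.0313, 5.1831, 5.4961]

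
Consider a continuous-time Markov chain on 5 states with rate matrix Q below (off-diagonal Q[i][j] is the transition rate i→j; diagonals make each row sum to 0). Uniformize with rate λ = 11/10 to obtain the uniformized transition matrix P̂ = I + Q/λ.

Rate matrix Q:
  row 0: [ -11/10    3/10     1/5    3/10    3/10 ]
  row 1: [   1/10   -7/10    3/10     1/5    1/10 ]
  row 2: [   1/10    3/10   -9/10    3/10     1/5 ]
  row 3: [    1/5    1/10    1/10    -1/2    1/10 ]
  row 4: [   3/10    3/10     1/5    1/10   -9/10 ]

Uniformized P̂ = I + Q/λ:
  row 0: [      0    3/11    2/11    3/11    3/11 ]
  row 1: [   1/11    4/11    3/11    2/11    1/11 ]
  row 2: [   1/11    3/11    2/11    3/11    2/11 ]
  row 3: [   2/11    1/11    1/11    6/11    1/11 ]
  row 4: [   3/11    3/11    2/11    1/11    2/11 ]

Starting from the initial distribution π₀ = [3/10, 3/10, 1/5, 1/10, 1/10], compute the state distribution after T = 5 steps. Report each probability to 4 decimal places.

π = [0.1329, 0.2388, 0.1758, 0.3083, 0.1442]

t=0: π = [0.3000, 0.3000, 0.2000, 0.1000, 0.1000]
t=1: π = [0.0909, 0.2818, 0.2000, 0.2545, 0.1727]
t=2: π = [0.1372, 0.2521, 0.1843, 0.2851, 0.1413]
t=3: π = [0.1301, 0.2438, 0.1788, 0.3019, 0.1455]
t=4: π = [0.1330, 0.2400, 0.1765, 0.3064, 0.1440]
t=5: π = [0.1329, 0.2388, 0.1758, 0.3083, 0.1442]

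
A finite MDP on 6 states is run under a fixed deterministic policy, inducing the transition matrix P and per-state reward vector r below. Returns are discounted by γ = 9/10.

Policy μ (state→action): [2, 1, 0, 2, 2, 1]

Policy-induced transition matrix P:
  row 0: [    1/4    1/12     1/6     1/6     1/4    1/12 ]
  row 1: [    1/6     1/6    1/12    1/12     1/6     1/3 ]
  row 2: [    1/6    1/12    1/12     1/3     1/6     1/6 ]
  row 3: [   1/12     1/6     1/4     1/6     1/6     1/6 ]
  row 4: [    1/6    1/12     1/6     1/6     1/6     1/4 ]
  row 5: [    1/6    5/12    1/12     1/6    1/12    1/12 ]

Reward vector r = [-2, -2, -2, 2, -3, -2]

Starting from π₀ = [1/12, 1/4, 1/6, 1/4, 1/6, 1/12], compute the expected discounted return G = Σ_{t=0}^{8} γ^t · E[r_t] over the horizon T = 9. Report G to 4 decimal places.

G = -8.6646

t=0: π = [0.0833, 0.2500, 0.1667, 0.2500, 0.1667, 0.0833], E[r] = -1.1667, γ^t·E[r] = -1.166667, running G = -1.166667
t=1: π = [0.1528, 0.1528, 0.1458, 0.1736, 0.1667, 0.2083], E[r] = -1.4722, γ^t·E[r] = -1.325000, running G = -2.491667
t=2: π = [0.1649, 0.1800, 0.1389, 0.1782, 0.1620, 0.1759], E[r] = -1.4491, γ^t·E[r] = -1.173750, running G = -3.665417
t=3: π = [0.1656, 0.1718, 0.1403, 0.1748, 0.1658, 0.1818], E[r] = -1.4665, γ^t·E[r] = -1.069066, running G = -4.734483
t=4: π = [0.1659, 0.1728, 0.1401, 0.1757, 0.1653, 0.1802], E[r] = -1.4624, γ^t·E[r] = -0.959481, running G = -5.693964
t=5: π = [0.1658, 0.1724, 0.1402, 0.1756, 0.1655, 0.1804], E[r] = -1.4630, γ^t·E[r] = -0.863903, running G = -6.557867
t=6: π = [0.1659, 0.1725, 0.1402, 0.1757, 0.1655, 0.1803], E[r] = -1.4628, γ^t·E[r] = -0.777383, running G = -7.335250
t=7: π = [0.1658, 0.1725, 0.1402, 0.1757, 0.1655, 0.1804], E[r] = -1.4628, γ^t·E[r] = -0.699657, running G = -8.034907
t=8: π = [0.1658, 0.1725, 0.1402, 0.1757, 0.1655, 0.1803], E[r] = -1.4628, γ^t·E[r] = -0.629686, running G = -8.664593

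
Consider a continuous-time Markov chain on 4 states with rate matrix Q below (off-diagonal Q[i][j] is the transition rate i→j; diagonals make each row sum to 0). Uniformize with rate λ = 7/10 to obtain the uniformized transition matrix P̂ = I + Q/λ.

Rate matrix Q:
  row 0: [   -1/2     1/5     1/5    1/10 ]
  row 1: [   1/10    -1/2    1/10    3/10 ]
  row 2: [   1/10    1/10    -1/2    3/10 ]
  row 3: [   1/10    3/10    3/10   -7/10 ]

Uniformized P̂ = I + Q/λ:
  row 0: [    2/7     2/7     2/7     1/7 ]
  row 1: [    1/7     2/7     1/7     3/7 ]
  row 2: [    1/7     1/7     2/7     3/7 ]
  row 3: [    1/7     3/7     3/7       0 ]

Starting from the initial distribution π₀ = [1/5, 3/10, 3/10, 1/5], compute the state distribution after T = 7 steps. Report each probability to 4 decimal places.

π = [0.1667, 0.2833, 0.2833, 0.2668]

t=0: π = [0.2000, 0.3000, 0.3000, 0.2000]
t=1: π = [0.1714, 0.2714, 0.2714, 0.2857]
t=2: π = [0.1673, 0.2878, 0.2878, 0.2571]
t=3: π = [0.1668, 0.2813, 0.2813, 0.2706]
t=4: π = [0.1667, 0.2842, 0.2842, 0.2650]
t=5: π = [0.1667, 0.2830, 0.2830, 0.2674]
t=6: π = [0.1667, 0.2835, 0.2835, 0.2664]
t=7: π = [0.1667, 0.2833, 0.2833, 0.2668]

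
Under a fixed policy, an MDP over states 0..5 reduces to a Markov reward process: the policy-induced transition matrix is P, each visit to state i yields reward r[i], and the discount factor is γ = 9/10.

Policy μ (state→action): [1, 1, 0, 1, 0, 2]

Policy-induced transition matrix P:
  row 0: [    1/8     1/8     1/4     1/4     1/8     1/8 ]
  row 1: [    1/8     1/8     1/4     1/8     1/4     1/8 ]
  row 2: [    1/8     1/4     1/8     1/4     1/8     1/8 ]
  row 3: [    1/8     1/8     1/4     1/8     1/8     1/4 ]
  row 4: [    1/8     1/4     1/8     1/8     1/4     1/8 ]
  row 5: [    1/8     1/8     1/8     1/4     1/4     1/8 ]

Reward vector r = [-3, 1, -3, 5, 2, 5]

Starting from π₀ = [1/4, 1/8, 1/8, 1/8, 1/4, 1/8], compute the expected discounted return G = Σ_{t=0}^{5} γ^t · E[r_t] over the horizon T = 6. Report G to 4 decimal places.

G = 5.4075

t=0: π = [0.2500, 0.1250, 0.1250, 0.1250, 0.2500, 0.1250], E[r] = 0.7500, γ^t·E[r] = 0.750000, running G = 0.750000
t=1: π = [0.1250, 0.1719, 0.1875, 0.1875, 0.1875, 0.1406], E[r] = 1.2500, γ^t·E[r] = 1.125000, running G = 1.875000
t=2: π = [0.1250, 0.1719, 0.1855, 0.1816, 0.1875, 0.1484], E[r] = 1.2656, γ^t·E[r] = 1.025156, running G = 2.900156
t=3: π = [0.1250, 0.1716, 0.1848, 0.1824, 0.1885, 0.1477], E[r] = 1.2695, γ^t·E[r] = 0.925488, running G = 3.825645
t=4: π = [0.1250, 0.1717, 0.1849, 0.1822, 0.1885, 0.1478], E[r] = 1.2689, γ^t·E[r] = 0.832539, running G = 4.658184
t=5: π = [0.1250, 0.1717, 0.1849, 0.1822, 0.1885, 0.1478], E[r] = 1.2690, γ^t·E[r] = 0.749330, running G = 5.407514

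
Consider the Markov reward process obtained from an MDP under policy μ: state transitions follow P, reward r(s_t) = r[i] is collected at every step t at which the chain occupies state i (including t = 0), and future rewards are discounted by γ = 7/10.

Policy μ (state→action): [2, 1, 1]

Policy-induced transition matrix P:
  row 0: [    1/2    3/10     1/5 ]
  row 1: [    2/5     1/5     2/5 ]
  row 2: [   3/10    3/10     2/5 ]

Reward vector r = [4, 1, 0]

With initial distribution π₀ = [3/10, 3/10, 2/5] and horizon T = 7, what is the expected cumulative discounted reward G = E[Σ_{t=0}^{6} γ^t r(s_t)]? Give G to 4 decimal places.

t=0: π = [0.3000, 0.3000, 0.4000], E[r] = 1.5000, γ^t·E[r] = 1.500000, running G = 1.500000
t=1: π = [0.3900, 0.2700, 0.3400], E[r] = 1.8300, γ^t·E[r] = 1.281000, running G = 2.781000
t=2: π = [0.4050, 0.2730, 0.3220], E[r] = 1.8930, γ^t·E[r] = 0.927570, running G = 3.708570
t=3: π = [0.4083, 0.2727, 0.3190], E[r] = 1.9059, γ^t·E[r] = 0.653724, running G = 4.362294
t=4: π = [0.4089, 0.2727, 0.3183], E[r] = 1.9085, γ^t·E[r] = 0.458219, running G = 4.820513
t=5: π = [0.4091, 0.2727, 0.3182], E[r] = 1.9090, γ^t·E[r] = 0.320839, running G = 5.141352
t=6: π = [0.4091, 0.2727, 0.3182], E[r] = 1.9091, γ^t·E[r] = 0.224600, running G = 5.365952

G = 5.3660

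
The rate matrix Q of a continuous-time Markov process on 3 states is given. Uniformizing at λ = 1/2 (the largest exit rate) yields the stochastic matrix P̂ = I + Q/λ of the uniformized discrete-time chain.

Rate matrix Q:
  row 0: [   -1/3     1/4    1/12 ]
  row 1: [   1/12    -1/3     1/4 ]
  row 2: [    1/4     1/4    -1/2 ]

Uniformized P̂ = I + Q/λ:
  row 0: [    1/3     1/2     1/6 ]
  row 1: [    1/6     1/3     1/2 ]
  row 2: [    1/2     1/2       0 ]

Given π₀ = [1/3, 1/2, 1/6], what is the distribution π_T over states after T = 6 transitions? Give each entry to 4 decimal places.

π = [0.3061, 0.4286, 0.2653]

t=0: π = [0.3333, 0.5000, 0.1667]
t=1: π = [0.2778, 0.4167, 0.3056]
t=2: π = [0.3148, 0.4306, 0.2546]
t=3: π = [0.3040, 0.4282, 0.2677]
t=4: π = [0.3066, 0.4286, 0.2648]
t=5: π = [0.3060, 0.4286, 0.2654]
t=6: π = [0.3061, 0.4286, 0.2653]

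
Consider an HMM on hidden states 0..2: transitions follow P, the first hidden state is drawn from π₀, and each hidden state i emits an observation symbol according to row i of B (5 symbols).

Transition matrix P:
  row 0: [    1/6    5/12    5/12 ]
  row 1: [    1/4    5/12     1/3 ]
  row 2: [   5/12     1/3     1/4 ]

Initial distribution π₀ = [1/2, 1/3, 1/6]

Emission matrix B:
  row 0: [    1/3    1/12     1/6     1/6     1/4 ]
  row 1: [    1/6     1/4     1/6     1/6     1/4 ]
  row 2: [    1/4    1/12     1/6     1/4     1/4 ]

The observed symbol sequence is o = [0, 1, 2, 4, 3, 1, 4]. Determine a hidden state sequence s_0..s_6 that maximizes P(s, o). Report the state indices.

path = [0, 1, 1, 1, 1, 1, 1]

t=0: δ = [1.667e-01, 5.556e-02, 4.167e-02]  (obs o_0=0)
t=1: δ = [2.315e-03, 1.736e-02, 5.787e-03]  ψ = [0, 0, 0]  (obs o_1=1)
t=2: δ = [7.234e-04, 1.206e-03, 9.645e-04]  ψ = [1, 1, 1]  (obs o_2=2)
t=3: δ = [1.005e-04, 1.256e-04, 1.005e-04]  ψ = [2, 1, 1]  (obs o_3=4)
t=4: δ = [6.977e-06, 8.721e-06, 1.047e-05]  ψ = [2, 1, 0]  (obs o_4=3)
t=5: δ = [3.634e-07, 9.085e-07, 2.423e-07]  ψ = [2, 1, 0]  (obs o_5=1)
t=6: δ = [5.678e-08, 9.463e-08, 7.571e-08]  ψ = [1, 1, 1]  (obs o_6=4)
backtrack: best end state = 1; path = [0, 1, 1, 1, 1, 1, 1]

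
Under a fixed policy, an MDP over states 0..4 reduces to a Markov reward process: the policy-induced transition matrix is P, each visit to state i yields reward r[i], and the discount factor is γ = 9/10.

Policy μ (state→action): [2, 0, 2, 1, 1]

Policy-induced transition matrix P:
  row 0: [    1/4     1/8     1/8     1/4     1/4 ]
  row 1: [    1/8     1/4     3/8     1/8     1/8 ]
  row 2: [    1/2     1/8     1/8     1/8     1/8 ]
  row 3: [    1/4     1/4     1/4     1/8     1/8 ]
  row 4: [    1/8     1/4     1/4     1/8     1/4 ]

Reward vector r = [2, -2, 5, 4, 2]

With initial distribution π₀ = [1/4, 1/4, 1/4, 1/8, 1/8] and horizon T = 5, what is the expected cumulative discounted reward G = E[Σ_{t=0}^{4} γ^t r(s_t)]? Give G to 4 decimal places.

G = 8.8169

t=0: π = [0.2500, 0.2500, 0.2500, 0.1250, 0.1250], E[r] = 2.0000, γ^t·E[r] = 2.000000, running G = 2.000000
t=1: π = [0.2656, 0.1875, 0.2188, 0.1563, 0.1719], E[r] = 2.2188, γ^t·E[r] = 1.996875, running G = 3.996875
t=2: π = [0.2598, 0.1895, 0.2129, 0.1582, 0.1797], E[r] = 2.1973, γ^t·E[r] = 1.779785, running G = 5.776660
t=3: π = [0.2571, 0.1909, 0.2146, 0.1575, 0.1799], E[r] = 2.1951, γ^t·E[r] = 1.600205, running G = 7.376865
t=4: π = [0.2573, 0.1910, 0.2149, 0.1571, 0.1796], E[r] = 2.1948, γ^t·E[r] = 1.440024, running G = 8.816889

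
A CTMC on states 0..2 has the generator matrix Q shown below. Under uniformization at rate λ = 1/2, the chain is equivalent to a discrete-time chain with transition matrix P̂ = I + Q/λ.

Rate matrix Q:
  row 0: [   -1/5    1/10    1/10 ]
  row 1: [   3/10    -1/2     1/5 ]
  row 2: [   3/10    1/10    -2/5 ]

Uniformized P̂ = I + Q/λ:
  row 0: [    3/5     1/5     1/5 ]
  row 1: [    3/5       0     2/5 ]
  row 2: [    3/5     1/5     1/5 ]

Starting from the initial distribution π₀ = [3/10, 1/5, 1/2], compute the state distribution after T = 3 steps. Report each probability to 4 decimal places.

π = [0.6000, 0.1664, 0.2336]

t=0: π = [0.3000, 0.2000, 0.5000]
t=1: π = [0.6000, 0.1600, 0.2400]
t=2: π = [0.6000, 0.1680, 0.2320]
t=3: π = [0.6000, 0.1664, 0.2336]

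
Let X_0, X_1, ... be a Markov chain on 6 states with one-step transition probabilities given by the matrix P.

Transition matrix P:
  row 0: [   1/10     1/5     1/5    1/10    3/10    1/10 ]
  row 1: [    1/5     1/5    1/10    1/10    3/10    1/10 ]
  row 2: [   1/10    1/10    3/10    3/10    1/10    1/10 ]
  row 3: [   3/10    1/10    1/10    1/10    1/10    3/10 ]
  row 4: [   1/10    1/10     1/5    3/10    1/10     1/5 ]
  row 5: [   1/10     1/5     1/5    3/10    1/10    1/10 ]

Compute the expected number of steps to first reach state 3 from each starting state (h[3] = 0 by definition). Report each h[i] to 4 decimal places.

h = [4.9018, 4.9919, 4.0005, 0.0000, 4.0105, 4.0997]

First-step conditioning: h[3] = 0; for i ≠ 3, h[i] = 1 + Σ_k P[i][k]·h[k].
  h[0] = 1 + 1/10·h[0] + 1/5·h[1] + 1/5·h[2] + 3/10·h[4] + 1/10·h[5]
  h[1] = 1 + 1/5·h[0] + 1/5·h[1] + 1/10·h[2] + 3/10·h[4] + 1/10·h[5]
  h[2] = 1 + 1/10·h[0] + 1/10·h[1] + 3/10·h[2] + 1/10·h[4] + 1/10·h[5]
  h[4] = 1 + 1/10·h[0] + 1/10·h[1] + 1/5·h[2] + 1/10·h[4] + 1/5·h[5]
  h[5] = 1 + 1/10·h[0] + 1/5·h[1] + 1/5·h[2] + 1/10·h[4] + 1/10·h[5]
Solving the 5×5 linear system over states ≠ 3 gives exactly h = [27195/5548, 27695/5548, 22195/5548, 0, 11125/2774, 22745/5548] (h[3] = 0 is the target).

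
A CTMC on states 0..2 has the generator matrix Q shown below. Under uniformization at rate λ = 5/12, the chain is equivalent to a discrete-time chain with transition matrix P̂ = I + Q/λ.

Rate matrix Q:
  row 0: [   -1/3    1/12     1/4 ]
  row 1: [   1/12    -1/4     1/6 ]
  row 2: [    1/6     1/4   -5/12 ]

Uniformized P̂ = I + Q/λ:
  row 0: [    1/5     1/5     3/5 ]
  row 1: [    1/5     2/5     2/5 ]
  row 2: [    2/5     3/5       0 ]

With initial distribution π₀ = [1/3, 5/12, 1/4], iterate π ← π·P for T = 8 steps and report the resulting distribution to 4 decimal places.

π = [0.2648, 0.4119, 0.3233]

t=0: π = [0.3333, 0.4167, 0.2500]
t=1: π = [0.2500, 0.3833, 0.3667]
t=2: π = [0.2733, 0.4233, 0.3033]
t=3: π = [0.2607, 0.4060, 0.3333]
t=4: π = [0.2667, 0.4145, 0.3188]
t=5: π = [0.2638, 0.4104, 0.3258]
t=6: π = [0.2652, 0.4124, 0.3224]
t=7: π = [0.2645, 0.4115, 0.3241]
t=8: π = [0.2648, 0.4119, 0.3233]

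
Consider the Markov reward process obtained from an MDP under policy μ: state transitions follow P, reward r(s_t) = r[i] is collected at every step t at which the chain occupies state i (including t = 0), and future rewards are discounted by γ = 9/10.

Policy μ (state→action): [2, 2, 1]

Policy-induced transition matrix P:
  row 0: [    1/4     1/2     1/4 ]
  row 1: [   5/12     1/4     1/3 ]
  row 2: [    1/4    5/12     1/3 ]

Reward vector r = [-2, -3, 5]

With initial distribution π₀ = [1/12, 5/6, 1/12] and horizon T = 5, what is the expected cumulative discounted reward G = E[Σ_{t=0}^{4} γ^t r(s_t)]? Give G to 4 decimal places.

G = -2.7979

t=0: π = [0.0833, 0.8333, 0.0833], E[r] = -2.2500, γ^t·E[r] = -2.250000, running G = -2.250000
t=1: π = [0.3889, 0.2847, 0.3264], E[r] = 0.0000, γ^t·E[r] = 0.000000, running G = -2.250000
t=2: π = [0.2975, 0.4016, 0.3009], E[r] = -0.2951, γ^t·E[r] = -0.239063, running G = -2.489063
t=3: π = [0.3169, 0.3745, 0.3085], E[r] = -0.2147, γ^t·E[r] = -0.156516, running G = -2.645578
t=4: π = [0.3124, 0.3807, 0.3069], E[r] = -0.2322, γ^t·E[r] = -0.152350, running G = -2.797928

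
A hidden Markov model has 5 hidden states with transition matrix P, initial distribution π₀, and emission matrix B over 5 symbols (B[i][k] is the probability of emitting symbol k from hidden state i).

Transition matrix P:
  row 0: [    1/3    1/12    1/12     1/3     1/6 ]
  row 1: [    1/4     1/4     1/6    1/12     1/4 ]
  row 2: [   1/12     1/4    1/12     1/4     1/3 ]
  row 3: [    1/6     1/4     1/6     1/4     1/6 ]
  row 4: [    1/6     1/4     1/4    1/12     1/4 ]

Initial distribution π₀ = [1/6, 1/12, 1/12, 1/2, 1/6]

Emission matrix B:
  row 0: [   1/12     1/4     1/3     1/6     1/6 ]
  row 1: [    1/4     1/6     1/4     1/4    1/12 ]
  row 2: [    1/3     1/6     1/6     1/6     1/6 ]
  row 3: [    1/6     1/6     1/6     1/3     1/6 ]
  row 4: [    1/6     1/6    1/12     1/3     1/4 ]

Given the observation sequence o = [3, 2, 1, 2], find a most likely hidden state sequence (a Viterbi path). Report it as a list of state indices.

path = [3, 0, 0, 0]

t=0: δ = [2.778e-02, 2.083e-02, 1.389e-02, 1.667e-01, 5.556e-02]  (obs o_0=3)
t=1: δ = [9.259e-03, 1.042e-02, 4.630e-03, 6.944e-03, 2.315e-03]  ψ = [3, 3, 3, 3, 3]  (obs o_1=2)
t=2: δ = [7.716e-04, 4.340e-04, 2.894e-04, 5.144e-04, 4.340e-04]  ψ = [0, 1, 1, 0, 1]  (obs o_2=1)
t=3: δ = [8.573e-05, 3.215e-05, 1.808e-05, 4.287e-05, 1.072e-05]  ψ = [0, 3, 4, 0, 0]  (obs o_3=2)
backtrack: best end state = 0; path = [3, 0, 0, 0]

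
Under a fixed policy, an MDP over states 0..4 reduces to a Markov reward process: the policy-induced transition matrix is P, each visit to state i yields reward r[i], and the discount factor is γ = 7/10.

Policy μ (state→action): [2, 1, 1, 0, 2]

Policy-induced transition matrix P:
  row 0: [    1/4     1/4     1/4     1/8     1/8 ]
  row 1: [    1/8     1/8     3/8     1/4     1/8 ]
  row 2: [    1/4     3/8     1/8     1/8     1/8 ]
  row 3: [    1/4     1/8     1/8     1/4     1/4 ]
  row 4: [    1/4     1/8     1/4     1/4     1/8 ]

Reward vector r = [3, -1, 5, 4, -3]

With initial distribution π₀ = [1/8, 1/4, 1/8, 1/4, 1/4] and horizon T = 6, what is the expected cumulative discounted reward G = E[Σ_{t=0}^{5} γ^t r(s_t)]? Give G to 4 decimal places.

t=0: π = [0.1250, 0.2500, 0.1250, 0.2500, 0.2500], E[r] = 1.0000, γ^t·E[r] = 1.000000, running G = 1.000000
t=1: π = [0.2188, 0.1719, 0.2344, 0.2188, 0.1563], E[r] = 2.0625, γ^t·E[r] = 1.443750, running G = 2.443750
t=2: π = [0.2285, 0.2109, 0.2148, 0.1934, 0.1523], E[r] = 1.8652, γ^t·E[r] = 0.913965, running G = 3.357715
t=3: π = [0.2236, 0.2073, 0.2253, 0.1946, 0.1492], E[r] = 1.9211, γ^t·E[r] = 0.658952, running G = 4.016667
t=4: π = [0.2241, 0.2093, 0.2234, 0.1939, 0.1493], E[r] = 1.9076, γ^t·E[r] = 0.458020, running G = 4.474687
t=5: π = [0.2238, 0.2089, 0.2240, 0.1941, 0.1492], E[r] = 1.9112, γ^t·E[r] = 0.321213, running G = 4.795900

G = 4.7959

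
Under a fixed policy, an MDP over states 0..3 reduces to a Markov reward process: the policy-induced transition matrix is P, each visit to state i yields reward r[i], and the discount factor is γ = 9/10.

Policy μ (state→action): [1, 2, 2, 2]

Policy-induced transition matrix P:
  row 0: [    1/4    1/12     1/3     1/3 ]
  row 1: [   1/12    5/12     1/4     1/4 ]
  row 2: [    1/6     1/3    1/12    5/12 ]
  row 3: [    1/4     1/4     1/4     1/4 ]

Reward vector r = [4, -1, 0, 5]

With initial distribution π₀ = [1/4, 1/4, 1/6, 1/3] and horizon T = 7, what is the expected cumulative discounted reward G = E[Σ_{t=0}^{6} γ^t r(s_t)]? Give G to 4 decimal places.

t=0: π = [0.2500, 0.2500, 0.1667, 0.3333], E[r] = 2.4167, γ^t·E[r] = 2.416667, running G = 2.416667
t=1: π = [0.1944, 0.2639, 0.2431, 0.2986], E[r] = 2.0069, γ^t·E[r] = 1.806250, running G = 4.222917
t=2: π = [0.1858, 0.2818, 0.2257, 0.3067], E[r] = 1.9948, γ^t·E[r] = 1.615781, running G = 5.838698
t=3: π = [0.1842, 0.2848, 0.2279, 0.3031], E[r] = 1.9675, γ^t·E[r] = 1.434340, running G = 7.273038
t=4: π = [0.1835, 0.2858, 0.2274, 0.3033], E[r] = 1.9651, γ^t·E[r] = 1.289274, running G = 8.562311
t=5: π = [0.1834, 0.2860, 0.2274, 0.3032], E[r] = 1.9637, γ^t·E[r] = 1.159531, running G = 9.721843
t=6: π = [0.1834, 0.2860, 0.2274, 0.3032], E[r] = 1.9634, γ^t·E[r] = 1.043447, running G = 10.765289

G = 10.7653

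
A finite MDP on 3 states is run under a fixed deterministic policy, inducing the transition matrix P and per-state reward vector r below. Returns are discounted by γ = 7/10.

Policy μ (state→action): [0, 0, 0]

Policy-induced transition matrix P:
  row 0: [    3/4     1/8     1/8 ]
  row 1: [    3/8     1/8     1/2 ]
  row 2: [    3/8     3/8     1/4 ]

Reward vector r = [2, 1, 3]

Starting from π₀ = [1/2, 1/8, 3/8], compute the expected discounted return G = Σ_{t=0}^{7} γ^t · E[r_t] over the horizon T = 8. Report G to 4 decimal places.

t=0: π = [0.5000, 0.1250, 0.3750], E[r] = 2.2500, γ^t·E[r] = 2.250000, running G = 2.250000
t=1: π = [0.5625, 0.2188, 0.2188], E[r] = 2.0000, γ^t·E[r] = 1.400000, running G = 3.650000
t=2: π = [0.5859, 0.1797, 0.2344], E[r] = 2.0547, γ^t·E[r] = 1.006797, running G = 4.656797
t=3: π = [0.5947, 0.1836, 0.2217], E[r] = 2.0381, γ^t·E[r] = 0.699063, running G = 5.355860
t=4: π = [0.5980, 0.1804, 0.2216], E[r] = 2.0411, γ^t·E[r] = 0.490077, running G = 5.845938
t=5: π = [0.5993, 0.1804, 0.2204], E[r] = 2.0400, γ^t·E[r] = 0.342857, running G = 6.188794
t=6: π = [0.5997, 0.1801, 0.2202], E[r] = 2.0401, γ^t·E[r] = 0.240016, running G = 6.428810
t=7: π = [0.5999, 0.1800, 0.2201], E[r] = 2.0400, γ^t·E[r] = 0.168004, running G = 6.596814

G = 6.5968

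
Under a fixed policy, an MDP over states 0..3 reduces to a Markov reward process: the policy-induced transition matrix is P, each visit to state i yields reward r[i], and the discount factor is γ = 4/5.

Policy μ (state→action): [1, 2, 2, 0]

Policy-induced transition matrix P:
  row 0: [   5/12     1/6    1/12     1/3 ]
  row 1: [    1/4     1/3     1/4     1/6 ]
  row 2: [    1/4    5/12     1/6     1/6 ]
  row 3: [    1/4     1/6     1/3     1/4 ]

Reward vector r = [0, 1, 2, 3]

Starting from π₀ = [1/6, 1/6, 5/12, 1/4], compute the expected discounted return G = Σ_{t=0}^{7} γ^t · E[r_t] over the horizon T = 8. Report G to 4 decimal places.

G = 6.0821

t=0: π = [0.1667, 0.1667, 0.4167, 0.2500], E[r] = 1.7500, γ^t·E[r] = 1.750000, running G = 1.750000
t=1: π = [0.2778, 0.2986, 0.2083, 0.2153], E[r] = 1.3611, γ^t·E[r] = 1.088889, running G = 2.838889
t=2: π = [0.2963, 0.2685, 0.2043, 0.2309], E[r] = 1.3698, γ^t·E[r] = 0.876667, running G = 3.715556
t=3: π = [0.2994, 0.2625, 0.2028, 0.2353], E[r] = 1.3740, γ^t·E[r] = 0.703506, running G = 4.419062
t=4: π = [0.2999, 0.2611, 0.2028, 0.2362], E[r] = 1.3753, γ^t·E[r] = 0.563304, running G = 4.982365
t=5: π = [0.3000, 0.2609, 0.2028, 0.2363], E[r] = 1.3755, γ^t·E[r] = 0.450716, running G = 5.433081
t=6: π = [0.3000, 0.2608, 0.2028, 0.2364], E[r] = 1.3755, γ^t·E[r] = 0.360583, running G = 5.793665
t=7: π = [0.3000, 0.2608, 0.2028, 0.2364], E[r] = 1.3755, γ^t·E[r] = 0.288468, running G = 6.082133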